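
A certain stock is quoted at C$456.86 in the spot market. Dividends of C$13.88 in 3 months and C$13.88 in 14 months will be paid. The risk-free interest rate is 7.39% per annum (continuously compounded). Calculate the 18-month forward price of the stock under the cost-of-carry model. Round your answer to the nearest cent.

PV(dividends) I = 13.88·e^(−0.0739·3/12) + 13.88·e^(−0.0739·14/12)
I = 13.6259 + 12.7334 = 26.3593
F = (S − I)·e^(rT) = (456.86 − 26.3593) · e^(0.0739·18/12)
= 430.5007 · e^0.110850 = 430.5007 × 1.117227 = C$480.97

C$480.97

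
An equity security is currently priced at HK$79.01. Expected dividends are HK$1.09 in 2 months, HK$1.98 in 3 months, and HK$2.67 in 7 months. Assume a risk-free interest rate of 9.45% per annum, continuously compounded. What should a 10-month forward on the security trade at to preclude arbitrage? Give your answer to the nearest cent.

PV(dividends) I = 1.09·e^(−0.0945·2/12) + 1.98·e^(−0.0945·3/12) + 2.67·e^(−0.0945·7/12)
I = 1.0730 + 1.9338 + 2.5268 = 5.5336
F = (S − I)·e^(rT) = (79.01 − 5.5336) · e^(0.0945·10/12)
= 73.4764 · e^0.078750 = 73.4764 × 1.081934 = HK$79.50

HK$79.50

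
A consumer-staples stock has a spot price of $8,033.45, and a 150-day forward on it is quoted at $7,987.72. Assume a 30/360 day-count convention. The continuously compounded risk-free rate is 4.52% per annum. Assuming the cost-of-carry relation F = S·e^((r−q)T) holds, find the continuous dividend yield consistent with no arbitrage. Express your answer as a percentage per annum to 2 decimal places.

From F = S·e^((r−q)T): (r − q) = ln(F/S)/T
ln(7987.72/8033.45) = ln(0.994308) = -0.005708
(r − q) = -0.005708 / (150/360) = -0.013699
q = r − ln(F/S)/T = 0.0452 + 0.013699 = 0.058899
q = 5.89%

5.89%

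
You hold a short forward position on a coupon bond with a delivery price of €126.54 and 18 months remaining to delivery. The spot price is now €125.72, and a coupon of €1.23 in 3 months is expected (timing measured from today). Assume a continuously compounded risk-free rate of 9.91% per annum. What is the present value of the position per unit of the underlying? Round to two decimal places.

PV(remaining coupons) I = 1.23·e^(−0.0991·3/12) = 1.1999
Current forward F = (S − I)·e^(rT) = (125.72 − 1.1999)·e^(0.0991·18/12) = 124.5201 × 1.160267 = 144.4766
Value (long) = (F − K)·e^(−rT) = (144.4766 − 126.54) × 0.861871 = 15.4590
Short position value = −(long value) = -€15.46

-€15.46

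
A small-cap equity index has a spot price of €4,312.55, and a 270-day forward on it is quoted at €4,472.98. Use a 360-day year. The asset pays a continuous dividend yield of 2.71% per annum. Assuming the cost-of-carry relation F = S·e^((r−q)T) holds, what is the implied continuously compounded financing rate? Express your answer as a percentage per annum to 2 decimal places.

From F = S·e^((r−q)T): (r − q) = ln(F/S)/T
ln(4472.98/4312.55) = ln(1.037201) = 0.036526
(r − q) = 0.036526 / (270/360) = 0.048701
r = ln(F/S)/T + q = 0.048701 + 0.0271 = 0.075801
r = 7.58%

7.58%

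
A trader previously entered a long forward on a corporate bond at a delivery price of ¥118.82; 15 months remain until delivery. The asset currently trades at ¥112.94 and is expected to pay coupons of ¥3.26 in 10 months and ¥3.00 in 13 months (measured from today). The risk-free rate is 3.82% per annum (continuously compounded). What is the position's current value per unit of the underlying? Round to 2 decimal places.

PV(remaining coupons) I = 3.26·e^(−0.0382·10/12) + 3.00·e^(−0.0382·13/12) = 6.0362
Current forward F = (S − I)·e^(rT) = (112.94 − 6.0362)·e^(0.0382·15/12) = 106.9038 × 1.048908 = 112.1323
Value (long) = (F − K)·e^(−rT) = (112.1323 − 118.82) × 0.953372 = -6.3759
Value = -¥6.38

-¥6.38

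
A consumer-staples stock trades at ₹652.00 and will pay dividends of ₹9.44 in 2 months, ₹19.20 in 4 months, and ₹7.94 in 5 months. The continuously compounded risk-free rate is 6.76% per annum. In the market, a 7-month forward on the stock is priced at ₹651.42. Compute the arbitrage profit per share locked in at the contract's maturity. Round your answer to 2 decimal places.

₹10.46 per share

PV(dividends) I = 9.44·e^(−0.0676·2/12) + 19.20·e^(−0.0676·4/12) + 7.94·e^(−0.0676·5/12) = 35.8259
Fair forward F* = (S − I)·e^(rT) = (652.00 − 35.8259)·e^0.039433 = 616.1741 × 1.040221 = 640.9572
Market ₹651.42 > fair 640.9572: forward overpriced → cash-and-carry (borrow at r, buy the stock and collect the dividends, short the forward).
Profit at T = |F_mkt − F*| = |651.42 − 640.9572| = ₹10.46 per share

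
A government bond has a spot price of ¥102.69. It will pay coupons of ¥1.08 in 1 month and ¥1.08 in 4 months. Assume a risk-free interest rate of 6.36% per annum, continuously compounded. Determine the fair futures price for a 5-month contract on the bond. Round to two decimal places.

PV(coupons) I = 1.08·e^(−0.0636·1/12) + 1.08·e^(−0.0636·4/12)
I = 1.0743 + 1.0573 = 2.1316
F = (S − I)·e^(rT) = (102.69 − 2.1316) · e^(0.0636·5/12)
= 100.5584 · e^0.026500 = 100.5584 × 1.026854 = ¥103.26

¥103.26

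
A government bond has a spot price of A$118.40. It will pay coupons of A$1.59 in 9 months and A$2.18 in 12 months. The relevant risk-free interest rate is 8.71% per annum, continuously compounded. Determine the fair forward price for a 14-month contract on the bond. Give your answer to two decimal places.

PV(coupons) I = 1.59·e^(−0.0871·9/12) + 2.18·e^(−0.0871·12/12)
I = 1.4895 + 1.9982 = 3.4877
F = (S − I)·e^(rT) = (118.40 − 3.4877) · e^(0.0871·14/12)
= 114.9123 · e^0.101617 = 114.9123 × 1.106959 = A$127.20

A$127.20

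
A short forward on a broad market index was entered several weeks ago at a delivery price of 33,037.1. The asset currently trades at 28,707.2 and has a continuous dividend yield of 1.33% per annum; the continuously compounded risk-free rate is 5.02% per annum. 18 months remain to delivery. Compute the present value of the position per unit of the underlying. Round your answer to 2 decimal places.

2500.59

Current fair forward for the remaining 18 months: F = S·e^((r − q)·T), (r − q) = 0.0502 − 0.0133 = 0.0369
F = 28707.2 · e^(0.0369 × 18/12) = 28707.2 × 1.05691047 = 30340.9402
Value of long forward = (F − K)·e^(−rT) = (30340.9402 − 33037.1) · e^(−0.0502·18/12)
= -2696.1598 × 0.92746521 = -2500.59
Short position value = −(long value) = 2500.59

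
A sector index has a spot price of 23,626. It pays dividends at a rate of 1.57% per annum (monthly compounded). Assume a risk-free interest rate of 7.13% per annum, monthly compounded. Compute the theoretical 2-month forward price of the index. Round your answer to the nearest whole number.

23,845

F = S · (1+r/12)^(12T) / (1+q/12)^(12T)
= 23626 × 1.011919 / 1.002618 = 23626 × 1.009277
F = 23,845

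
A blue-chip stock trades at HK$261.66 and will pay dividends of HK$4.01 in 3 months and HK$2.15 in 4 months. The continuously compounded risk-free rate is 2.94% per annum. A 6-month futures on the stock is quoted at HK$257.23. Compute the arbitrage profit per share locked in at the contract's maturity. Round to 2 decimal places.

HK$2.10 per share

PV(dividends) I = 4.01·e^(−0.0294·3/12) + 2.15·e^(−0.0294·4/12) = 6.1097
Fair futures F* = (S − I)·e^(rT) = (261.66 − 6.1097)·e^0.014700 = 255.5503 × 1.014809 = 259.3347
Market HK$257.23 < fair 259.3347: forward underpriced → reverse cash-and-carry (short the stock, invest proceeds at r, pay the dividends, go long the forward).
Profit at T = |F_mkt − F*| = |257.23 − 259.3347| = HK$2.10 per share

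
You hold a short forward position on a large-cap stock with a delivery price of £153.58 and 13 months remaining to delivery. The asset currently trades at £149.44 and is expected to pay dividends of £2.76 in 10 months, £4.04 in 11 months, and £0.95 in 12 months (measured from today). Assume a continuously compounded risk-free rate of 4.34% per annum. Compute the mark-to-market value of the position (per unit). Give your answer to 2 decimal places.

PV(remaining dividends) I = 2.76·e^(−0.0434·10/12) + 4.04·e^(−0.0434·11/12) + 0.95·e^(−0.0434·12/12) = 7.4540
Current forward F = (S − I)·e^(rT) = (149.44 − 7.4540)·e^(0.0434·13/12) = 141.9860 × 1.048139 = 148.8211
Value (long) = (F − K)·e^(−rT) = (148.8211 − 153.58) × 0.954071 = -4.5403
Short position value = −(long value) = £4.54

£4.54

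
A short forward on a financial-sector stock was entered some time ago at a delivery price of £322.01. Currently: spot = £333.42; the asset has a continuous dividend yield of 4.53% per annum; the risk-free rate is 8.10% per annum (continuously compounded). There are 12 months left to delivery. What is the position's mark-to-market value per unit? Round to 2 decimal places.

-£21.70

Current fair forward for the remaining 12 months: F = S·e^((r − q)·T), (r − q) = 0.0810 − 0.0453 = 0.0357
F = 333.42 · e^(0.0357 × 12/12) = 333.42 × 1.036345 = 345.5381
Value of long forward = (F − K)·e^(−rT) = (345.5381 − 322.01) · e^(−0.0810·12/12)
= 23.5281 × 0.922194 = 21.70
Short position value = −(long value) = -£21.70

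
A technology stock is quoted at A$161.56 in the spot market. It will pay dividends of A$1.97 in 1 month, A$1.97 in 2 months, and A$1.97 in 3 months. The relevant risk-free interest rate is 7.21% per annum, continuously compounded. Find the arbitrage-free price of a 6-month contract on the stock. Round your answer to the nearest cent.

A$161.44

PV(dividends) I = 1.97·e^(−0.0721·1/12) + 1.97·e^(−0.0721·2/12) + 1.97·e^(−0.0721·3/12)
I = 1.9582 + 1.9465 + 1.9348 = 5.8395
F = (S − I)·e^(rT) = (161.56 − 5.8395) · e^(0.0721·6/12)
= 155.7205 · e^0.036050 = 155.7205 × 1.036708 = A$161.44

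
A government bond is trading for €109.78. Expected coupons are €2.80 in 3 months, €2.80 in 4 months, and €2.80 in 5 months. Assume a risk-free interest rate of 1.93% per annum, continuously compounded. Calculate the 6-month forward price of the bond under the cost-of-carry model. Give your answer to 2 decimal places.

PV(coupons) I = 2.80·e^(−0.0193·3/12) + 2.80·e^(−0.0193·4/12) + 2.80·e^(−0.0193·5/12)
I = 2.7865 + 2.7820 + 2.7776 = 8.3461
F = (S − I)·e^(rT) = (109.78 − 8.3461) · e^(0.0193·6/12)
= 101.4339 · e^0.009650 = 101.4339 × 1.009697 = €102.42

€102.42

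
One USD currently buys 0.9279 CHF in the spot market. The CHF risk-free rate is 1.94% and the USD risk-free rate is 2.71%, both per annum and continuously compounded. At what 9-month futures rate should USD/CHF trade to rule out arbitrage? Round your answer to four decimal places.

0.9226

F = S·e^((r_CHF − r_USD)T) = 0.9279 · e^((0.0194 − 0.0271) × 9/12)
= 0.9279 · e^-0.005775 = 0.9279 × 0.994242
F = 0.9226 CHF per USD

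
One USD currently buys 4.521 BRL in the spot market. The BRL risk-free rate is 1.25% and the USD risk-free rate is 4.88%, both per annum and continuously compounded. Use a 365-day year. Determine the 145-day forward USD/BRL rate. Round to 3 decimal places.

4.456

F = S·e^((r_BRL − r_USD)T) = 4.521 · e^((0.0125 − 0.0488) × 145/365)
= 4.521 · e^-0.014421 = 4.521 × 0.985682
F = 4.456 BRL per USD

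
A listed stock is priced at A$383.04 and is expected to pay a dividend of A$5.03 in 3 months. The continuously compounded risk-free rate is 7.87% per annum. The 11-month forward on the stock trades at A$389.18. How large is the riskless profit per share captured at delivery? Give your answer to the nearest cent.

A$17.21 per share

PV(dividends) I = 5.03·e^(−0.0787·3/12) = 4.9320
Fair forward F* = (S − I)·e^(rT) = (383.04 − 4.9320)·e^0.072142 = 378.1080 × 1.074808 = 406.3935
Market A$389.18 < fair 406.3935: forward underpriced → reverse cash-and-carry (short the stock, invest proceeds at r, pay the dividends, go long the forward).
Profit at T = |F_mkt − F*| = |389.18 − 406.3935| = A$17.21 per share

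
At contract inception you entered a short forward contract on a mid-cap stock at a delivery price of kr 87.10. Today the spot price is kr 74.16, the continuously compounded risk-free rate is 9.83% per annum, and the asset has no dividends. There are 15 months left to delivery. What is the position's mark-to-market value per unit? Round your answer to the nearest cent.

kr 2.87

Current fair forward for the remaining 15 months: F = S·e^(r·T), r = 0.0983
F = 74.16 · e^(0.0983 × 15/12) = 74.16 × 1.130743 = 83.8559
Value of long forward = (F − K)·e^(−rT) = (83.8559 − 87.10) · e^(−0.0983·15/12)
= -3.2441 × 0.884374 = -2.87
Short position value = −(long value) = kr 2.87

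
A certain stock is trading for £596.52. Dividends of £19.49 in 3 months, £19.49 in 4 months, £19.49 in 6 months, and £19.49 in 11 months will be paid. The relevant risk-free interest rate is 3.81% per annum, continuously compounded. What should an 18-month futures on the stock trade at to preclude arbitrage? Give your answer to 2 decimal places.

PV(dividends) I = 19.49·e^(−0.0381·3/12) + 19.49·e^(−0.0381·4/12) + 19.49·e^(−0.0381·6/12) + 19.49·e^(−0.0381·11/12)
I = 19.3052 + 19.2440 + 19.1222 + 18.8211 = 76.4925
F = (S − I)·e^(rT) = (596.52 − 76.4925) · e^(0.0381·18/12)
= 520.0275 · e^0.057150 = 520.0275 × 1.058815 = £550.61

£550.61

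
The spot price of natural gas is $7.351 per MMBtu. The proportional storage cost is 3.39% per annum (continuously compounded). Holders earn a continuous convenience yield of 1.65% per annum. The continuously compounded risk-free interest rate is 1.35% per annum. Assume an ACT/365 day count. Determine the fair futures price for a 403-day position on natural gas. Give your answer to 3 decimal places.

$7.606 per MMBtu

Net carry = r + u − y = 0.0135 + 0.0339 − 0.0165 = 0.0309
F = S·e^((r+u−y)T) = 7.351 · e^(0.0309 × 403/365) = 7.351 · e^0.034117
= 7.351 × 1.034706 = $7.606 per MMBtu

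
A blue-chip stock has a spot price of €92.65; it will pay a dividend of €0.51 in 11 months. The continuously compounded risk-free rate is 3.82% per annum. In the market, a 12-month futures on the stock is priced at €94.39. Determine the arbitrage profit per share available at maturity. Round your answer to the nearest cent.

PV(dividends) I = 0.51·e^(−0.0382·11/12) = 0.4925
Fair futures F* = (S − I)·e^(rT) = (92.65 − 0.4925)·e^0.038200 = 92.1575 × 1.038939 = 95.7460
Market €94.39 < fair 95.7460: forward underpriced → reverse cash-and-carry (short the stock, invest proceeds at r, pay the dividends, go long the forward).
Profit at T = |F_mkt − F*| = |94.39 − 95.7460| = €1.36 per share

€1.36 per share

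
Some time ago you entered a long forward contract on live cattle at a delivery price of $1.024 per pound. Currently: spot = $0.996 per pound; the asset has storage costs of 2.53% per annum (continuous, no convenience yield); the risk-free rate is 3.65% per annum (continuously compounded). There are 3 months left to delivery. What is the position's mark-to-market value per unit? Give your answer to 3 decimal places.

Current fair forward for the remaining 3 months: F = S·e^((r + u)·T), (r + u) = 0.0365 + 0.0253 = 0.0618
F = 0.996 · e^(0.0618 × 3/12) = 0.996 × 1.015570 = 1.0115
Value of long forward = (F − K)·e^(−rT) = (1.0115 − 1.024) · e^(−0.0365·3/12)
= -0.0125 × 0.990917 = -0.012

-$0.012 per pound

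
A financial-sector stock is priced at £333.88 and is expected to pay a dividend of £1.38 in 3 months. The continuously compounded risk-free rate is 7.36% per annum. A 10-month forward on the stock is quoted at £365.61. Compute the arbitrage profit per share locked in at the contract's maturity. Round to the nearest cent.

PV(dividends) I = 1.38·e^(−0.0736·3/12) = 1.3548
Fair forward F* = (S − I)·e^(rT) = (333.88 − 1.3548)·e^0.061333 = 332.5252 × 1.063253 = 353.5584
Market £365.61 > fair 353.5584: forward overpriced → cash-and-carry (borrow at r, buy the stock and collect the dividends, short the forward).
Profit at T = |F_mkt − F*| = |365.61 − 353.5584| = £12.05 per share

£12.05 per share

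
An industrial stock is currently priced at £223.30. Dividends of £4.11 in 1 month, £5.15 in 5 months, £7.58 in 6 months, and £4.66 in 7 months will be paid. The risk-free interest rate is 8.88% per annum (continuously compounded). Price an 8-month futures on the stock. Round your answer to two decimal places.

£214.94

PV(dividends) I = 4.11·e^(−0.0888·1/12) + 5.15·e^(−0.0888·5/12) + 7.58·e^(−0.0888·6/12) + 4.66·e^(−0.0888·7/12)
I = 4.0797 + 4.9629 + 7.2508 + 4.4248 = 20.7182
F = (S − I)·e^(rT) = (223.30 − 20.7182) · e^(0.0888·8/12)
= 202.5818 · e^0.059200 = 202.5818 × 1.060987 = £214.94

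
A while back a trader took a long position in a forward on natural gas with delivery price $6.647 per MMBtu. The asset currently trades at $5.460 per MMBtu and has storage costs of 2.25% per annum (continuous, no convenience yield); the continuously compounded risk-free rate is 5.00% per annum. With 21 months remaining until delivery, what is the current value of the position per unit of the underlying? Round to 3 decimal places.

-$0.411 per MMBtu

Current fair forward for the remaining 21 months: F = S·e^((r + u)·T), (r + u) = 0.0500 + 0.0225 = 0.0725
F = 5.460 · e^(0.0725 × 21/12) = 5.460 × 1.135275 = 6.1986
Value of long forward = (F − K)·e^(−rT) = (6.1986 − 6.647) · e^(−0.0500·21/12)
= -0.4484 × 0.916219 = -0.411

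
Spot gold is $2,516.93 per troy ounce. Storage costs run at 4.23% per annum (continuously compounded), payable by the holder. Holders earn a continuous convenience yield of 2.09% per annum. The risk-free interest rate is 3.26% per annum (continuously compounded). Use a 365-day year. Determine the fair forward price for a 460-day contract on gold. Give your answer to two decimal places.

$2,694.18 per troy ounce

Net carry = r + u − y = 0.0326 + 0.0423 − 0.0209 = 0.0540
F = S·e^((r+u−y)T) = 2516.93 · e^(0.0540 × 460/365) = 2516.93 · e^0.06805479
= 2516.93 × 1.07042396 = $2,694.18 per troy ounce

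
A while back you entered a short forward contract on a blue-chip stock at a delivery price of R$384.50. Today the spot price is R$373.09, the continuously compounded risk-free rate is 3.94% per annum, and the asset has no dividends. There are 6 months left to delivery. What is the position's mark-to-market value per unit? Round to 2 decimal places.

Current fair forward for the remaining 6 months: F = S·e^(r·T), r = 0.0394
F = 373.09 · e^(0.0394 × 6/12) = 373.09 × 1.019895 = 380.5126
Value of long forward = (F − K)·e^(−rT) = (380.5126 − 384.50) · e^(−0.0394·6/12)
= -3.9874 × 0.980493 = -3.91
Short position value = −(long value) = R$3.91

R$3.91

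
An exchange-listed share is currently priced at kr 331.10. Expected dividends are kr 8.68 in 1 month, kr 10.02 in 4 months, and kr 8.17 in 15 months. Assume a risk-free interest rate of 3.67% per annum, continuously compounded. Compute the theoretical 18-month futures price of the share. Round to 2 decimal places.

kr 321.99

PV(dividends) I = 8.68·e^(−0.0367·1/12) + 10.02·e^(−0.0367·4/12) + 8.17·e^(−0.0367·15/12)
I = 8.6535 + 9.8982 + 7.8037 = 26.3554
F = (S − I)·e^(rT) = (331.10 − 26.3554) · e^(0.0367·18/12)
= 304.7446 · e^0.055050 = 304.7446 × 1.056593 = kr 321.99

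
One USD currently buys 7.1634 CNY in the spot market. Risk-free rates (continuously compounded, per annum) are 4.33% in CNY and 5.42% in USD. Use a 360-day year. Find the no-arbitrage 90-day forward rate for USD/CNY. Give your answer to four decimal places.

7.1439

F = S·e^((r_CNY − r_USD)T) = 7.1634 · e^((0.0433 − 0.0542) × 90/360)
= 7.1634 · e^-0.002725 = 7.1634 × 0.997279
F = 7.1439 CNY per USD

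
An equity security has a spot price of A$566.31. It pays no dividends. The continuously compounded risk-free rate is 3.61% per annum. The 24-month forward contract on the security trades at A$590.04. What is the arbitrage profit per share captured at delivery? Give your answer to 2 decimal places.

A$18.67 per share

Fair forward: F* = S·e^(carry·T), with carry = r = 0.0361
F* = 566.31 · e^(0.0361 × 24/12) = 566.31 · e^0.072200 = 566.31 × 1.074870 = A$608.7096
Market A$590.04 < fair A$608.7096: forward underpriced → reverse cash-and-carry (short spot, go long the forward).
At maturity, profit = |F_mkt − F*| = |590.04 − 608.7096| = A$18.67 per share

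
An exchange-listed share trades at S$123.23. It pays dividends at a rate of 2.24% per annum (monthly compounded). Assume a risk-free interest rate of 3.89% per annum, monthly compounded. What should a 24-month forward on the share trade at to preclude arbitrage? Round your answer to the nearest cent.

S$127.35

F = S · (1+r/12)^(12T) / (1+q/12)^(12T)
= 123.23 × 1.080770 / 1.045775 = 123.23 × 1.033463
F = S$127.35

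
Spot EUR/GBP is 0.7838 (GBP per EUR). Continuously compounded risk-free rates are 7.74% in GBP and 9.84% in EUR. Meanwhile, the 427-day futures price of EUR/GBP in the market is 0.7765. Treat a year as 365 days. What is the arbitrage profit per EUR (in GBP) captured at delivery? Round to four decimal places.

Fair futures: F* = S·e^(carry·T), with carry = (r_GBP − r_EUR) = 0.0774 − 0.0984 = -0.0210
F* = 0.7838 · e^(-0.0210 × 427/365) = 0.7838 · e^-0.024567 = 0.7838 × 0.975732 = 0.7648
Market 0.7765 > fair 0.7648: forward overpriced → cash-and-carry (buy spot, short the forward).
At maturity, profit = |F_mkt − F*| = |0.7765 − 0.7648| = 0.0117 per EUR (in GBP)

0.0117 per EUR (in GBP)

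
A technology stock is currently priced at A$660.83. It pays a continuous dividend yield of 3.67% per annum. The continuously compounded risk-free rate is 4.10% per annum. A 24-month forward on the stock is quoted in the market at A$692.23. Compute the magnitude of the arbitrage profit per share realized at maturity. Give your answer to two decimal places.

A$25.69 per share

Fair forward: F* = S·e^(carry·T), with carry = (r − q) = 0.0410 − 0.0367 = 0.0043
F* = 660.83 · e^(0.0043 × 24/12) = 660.83 · e^0.008600 = 660.83 × 1.008637 = A$666.5376
Market A$692.23 > fair A$666.5376: forward overpriced → cash-and-carry (buy spot, short the forward).
At maturity, profit = |F_mkt − F*| = |692.23 − 666.5376| = A$25.69 per share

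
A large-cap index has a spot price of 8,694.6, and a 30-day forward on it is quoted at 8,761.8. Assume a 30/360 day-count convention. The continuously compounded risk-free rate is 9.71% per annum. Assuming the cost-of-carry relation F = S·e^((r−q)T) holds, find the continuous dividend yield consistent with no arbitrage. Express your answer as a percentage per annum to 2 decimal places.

From F = S·e^((r−q)T): (r − q) = ln(F/S)/T
ln(8761.8/8694.6) = ln(1.007729) = 0.007699
(r − q) = 0.007699 / (30/360) = 0.092388
q = r − ln(F/S)/T = 0.0971 − 0.092388 = 0.004712
q = 0.47%

0.47%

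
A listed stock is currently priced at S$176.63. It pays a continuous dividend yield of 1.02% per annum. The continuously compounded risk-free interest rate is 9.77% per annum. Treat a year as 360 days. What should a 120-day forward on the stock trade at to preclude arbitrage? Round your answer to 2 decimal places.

S$181.86

F = S·e^((r − q)T) = 176.63 · e^((0.0977 − 0.0102) × 120/360)
= 176.63 · e^0.029167 = 176.63 × 1.029597
F = S$181.86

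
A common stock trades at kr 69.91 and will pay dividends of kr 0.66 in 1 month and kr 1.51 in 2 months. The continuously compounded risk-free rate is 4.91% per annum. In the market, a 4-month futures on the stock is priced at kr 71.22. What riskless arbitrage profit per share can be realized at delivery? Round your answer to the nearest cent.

kr 2.35 per share

PV(dividends) I = 0.66·e^(−0.0491·1/12) + 1.51·e^(−0.0491·2/12) = 2.1550
Fair futures F* = (S − I)·e^(rT) = (69.91 − 2.1550)·e^0.016367 = 67.7550 × 1.016502 = 68.8731
Market kr 71.22 > fair 68.8731: forward overpriced → cash-and-carry (borrow at r, buy the stock and collect the dividends, short the forward).
Profit at T = |F_mkt − F*| = |71.22 − 68.8731| = kr 2.35 per share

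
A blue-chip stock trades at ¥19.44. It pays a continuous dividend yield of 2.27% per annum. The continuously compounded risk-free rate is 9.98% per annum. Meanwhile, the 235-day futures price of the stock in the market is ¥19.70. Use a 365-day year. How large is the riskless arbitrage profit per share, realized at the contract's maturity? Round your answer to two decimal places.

¥0.73 per share

Fair futures: F* = S·e^(carry·T), with carry = (r − q) = 0.0998 − 0.0227 = 0.0771
F* = 19.44 · e^(0.0771 × 235/365) = 19.44 · e^0.049640 = 19.44 × 1.050893 = ¥20.4294
Market ¥19.70 < fair ¥20.4294: forward underpriced → reverse cash-and-carry (short spot, go long the forward).
At maturity, profit = |F_mkt − F*| = |19.70 − 20.4294| = ¥0.73 per share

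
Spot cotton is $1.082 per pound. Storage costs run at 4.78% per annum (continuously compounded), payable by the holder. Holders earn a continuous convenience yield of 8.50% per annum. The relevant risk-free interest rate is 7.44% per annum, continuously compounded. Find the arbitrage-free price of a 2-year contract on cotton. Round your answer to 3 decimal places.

Net carry = r + u − y = 0.0744 + 0.0478 − 0.0850 = 0.0372
F = S·e^((r+u−y)T) = 1.082 · e^(0.0372 × 2) = 1.082 · e^0.074400
= 1.082 × 1.077238 = $1.166 per pound

$1.166 per pound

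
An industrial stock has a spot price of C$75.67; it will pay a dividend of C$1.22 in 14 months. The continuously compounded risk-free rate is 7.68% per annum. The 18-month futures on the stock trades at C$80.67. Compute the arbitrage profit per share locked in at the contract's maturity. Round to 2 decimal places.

PV(dividends) I = 1.22·e^(−0.0768·14/12) = 1.1154
Fair futures F* = (S − I)·e^(rT) = (75.67 − 1.1154)·e^0.115200 = 74.5546 × 1.122098 = 83.6576
Market C$80.67 < fair 83.6576: forward underpriced → reverse cash-and-carry (short the stock, invest proceeds at r, pay the dividends, go long the forward).
Profit at T = |F_mkt − F*| = |80.67 − 83.6576| = C$2.99 per share

C$2.99 per share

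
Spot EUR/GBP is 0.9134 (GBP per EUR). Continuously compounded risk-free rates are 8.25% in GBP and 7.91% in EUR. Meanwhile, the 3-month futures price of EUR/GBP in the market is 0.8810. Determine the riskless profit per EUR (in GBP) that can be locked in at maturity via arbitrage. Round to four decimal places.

0.0332 per EUR (in GBP)

Fair futures: F* = S·e^(carry·T), with carry = (r_GBP − r_EUR) = 0.0825 − 0.0791 = 0.0034
F* = 0.9134 · e^(0.0034 × 3/12) = 0.9134 · e^0.000850 = 0.9134 × 1.000850 = 0.9142
Market 0.8810 < fair 0.9142: forward underpriced → reverse cash-and-carry (short spot, go long the forward).
At maturity, profit = |F_mkt − F*| = |0.8810 − 0.9142| = 0.0332 per EUR (in GBP)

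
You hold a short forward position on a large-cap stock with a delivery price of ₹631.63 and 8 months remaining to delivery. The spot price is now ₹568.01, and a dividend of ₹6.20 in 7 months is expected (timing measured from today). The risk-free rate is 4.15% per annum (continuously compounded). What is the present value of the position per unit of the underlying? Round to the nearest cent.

PV(remaining dividends) I = 6.20·e^(−0.0415·7/12) = 6.0517
Current forward F = (S − I)·e^(rT) = (568.01 − 6.0517)·e^(0.0415·8/12) = 561.9583 × 1.028053 = 577.7229
Value (long) = (F − K)·e^(−rT) = (577.7229 − 631.63) × 0.972713 = -52.4361
Short position value = −(long value) = ₹52.44

₹52.44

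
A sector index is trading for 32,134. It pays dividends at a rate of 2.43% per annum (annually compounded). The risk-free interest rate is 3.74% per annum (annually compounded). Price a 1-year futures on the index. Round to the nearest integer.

32,545

F = S · (1+r)^T / (1+q)^T
= 32134 × 1.037400 / 1.024300 = 32134 × 1.012789
F = 32,545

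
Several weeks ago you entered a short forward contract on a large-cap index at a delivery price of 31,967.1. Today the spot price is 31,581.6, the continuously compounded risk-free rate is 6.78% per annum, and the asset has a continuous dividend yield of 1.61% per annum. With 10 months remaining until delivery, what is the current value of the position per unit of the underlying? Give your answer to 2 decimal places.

-949.68

Current fair forward for the remaining 10 months: F = S·e^((r − q)·T), (r − q) = 0.0678 − 0.0161 = 0.0517
F = 31581.6 · e^(0.0517 × 10/12) = 31581.6 × 1.04402489 = 32971.9765
Value of long forward = (F − K)·e^(−rT) = (32971.9765 − 31967.1) · e^(−0.0678·10/12)
= 1004.8765 × 0.94506648 = 949.68
Short position value = −(long value) = -949.68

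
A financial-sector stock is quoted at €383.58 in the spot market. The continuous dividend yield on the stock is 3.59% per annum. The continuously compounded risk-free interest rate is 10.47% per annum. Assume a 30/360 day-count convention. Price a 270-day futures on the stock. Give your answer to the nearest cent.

€403.89

F = S·e^((r − q)T) = 383.58 · e^((0.1047 − 0.0359) × 270/360)
= 383.58 · e^0.051600 = 383.58 × 1.052954
F = €403.89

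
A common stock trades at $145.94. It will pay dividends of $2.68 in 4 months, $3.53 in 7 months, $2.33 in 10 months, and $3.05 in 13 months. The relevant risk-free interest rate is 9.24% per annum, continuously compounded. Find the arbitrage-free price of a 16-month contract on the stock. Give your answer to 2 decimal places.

$152.79

PV(dividends) I = 2.68·e^(−0.0924·4/12) + 3.53·e^(−0.0924·7/12) + 2.33·e^(−0.0924·10/12) + 3.05·e^(−0.0924·13/12)
I = 2.5987 + 3.3448 + 2.1573 + 2.7595 = 10.8603
F = (S − I)·e^(rT) = (145.94 − 10.8603) · e^(0.0924·16/12)
= 135.0797 · e^0.123200 = 135.0797 × 1.131111 = $152.79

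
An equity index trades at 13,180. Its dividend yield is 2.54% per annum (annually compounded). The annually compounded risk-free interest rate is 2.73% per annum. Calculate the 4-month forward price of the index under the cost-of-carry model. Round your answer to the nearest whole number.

F = S · (1+r)^T / (1+q)^T
= 13180 × 1.009018 / 1.008396 = 13180 × 1.000617
F = 13,188

13,188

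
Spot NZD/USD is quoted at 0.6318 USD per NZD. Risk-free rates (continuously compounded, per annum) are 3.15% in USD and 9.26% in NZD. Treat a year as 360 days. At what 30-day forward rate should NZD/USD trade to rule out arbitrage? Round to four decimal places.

0.6286

F = S·e^((r_USD − r_NZD)T) = 0.6318 · e^((0.0315 − 0.0926) × 30/360)
= 0.6318 · e^-0.005092 = 0.6318 × 0.994921
F = 0.6286 USD per NZD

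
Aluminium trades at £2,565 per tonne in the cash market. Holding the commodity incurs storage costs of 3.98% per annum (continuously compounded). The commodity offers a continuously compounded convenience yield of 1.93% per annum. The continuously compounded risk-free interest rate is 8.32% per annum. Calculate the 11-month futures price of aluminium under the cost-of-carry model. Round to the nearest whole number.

£2,821 per tonne

Net carry = r + u − y = 0.0832 + 0.0398 − 0.0193 = 0.1037
F = S·e^((r+u−y)T) = 2565 · e^(0.1037 × 11/12) = 2565 · e^0.095058
= 2565 × 1.099723 = £2,821 per tonne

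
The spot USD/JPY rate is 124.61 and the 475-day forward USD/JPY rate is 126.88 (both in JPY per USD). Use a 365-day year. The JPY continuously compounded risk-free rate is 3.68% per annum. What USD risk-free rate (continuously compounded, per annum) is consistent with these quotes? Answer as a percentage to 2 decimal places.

F = S·e^((r_JPY − r_USD)T) ⇒ r_USD = r_JPY − ln(F/S)/T
ln(126.88/124.61) = 0.018053; /(475/365) = 0.013872
r_USD = 0.0368 − 0.013872 = 0.022928
r_USD = 2.29%

2.29%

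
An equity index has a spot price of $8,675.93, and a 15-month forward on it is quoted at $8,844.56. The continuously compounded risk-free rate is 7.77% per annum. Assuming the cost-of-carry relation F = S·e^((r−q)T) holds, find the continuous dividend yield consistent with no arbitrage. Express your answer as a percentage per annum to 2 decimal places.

6.23%

From F = S·e^((r−q)T): (r − q) = ln(F/S)/T
ln(8844.56/8675.93) = ln(1.019437) = 0.019251
(r − q) = 0.019251 / (15/12) = 0.015401
q = r − ln(F/S)/T = 0.0777 − 0.015401 = 0.062299
q = 6.23%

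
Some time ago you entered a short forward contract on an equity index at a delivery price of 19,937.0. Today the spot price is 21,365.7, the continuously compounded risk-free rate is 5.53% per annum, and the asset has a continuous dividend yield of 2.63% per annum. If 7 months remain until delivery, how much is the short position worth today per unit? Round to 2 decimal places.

-1736.29

Current fair forward for the remaining 7 months: F = S·e^((r − q)·T), (r − q) = 0.0553 − 0.0263 = 0.0290
F = 21365.7 · e^(0.0290 × 7/12) = 21365.7 × 1.01706056 = 21730.2108
Value of long forward = (F − K)·e^(−rT) = (21730.2108 − 19937.0) · e^(−0.0553·7/12)
= 1793.2108 × 0.96825642 = 1736.29
Short position value = −(long value) = -1736.29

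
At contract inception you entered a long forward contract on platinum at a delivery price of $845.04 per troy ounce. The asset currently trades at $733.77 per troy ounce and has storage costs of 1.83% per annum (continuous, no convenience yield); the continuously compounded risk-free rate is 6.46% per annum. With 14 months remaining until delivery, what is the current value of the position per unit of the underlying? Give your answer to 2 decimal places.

-$34.09 per troy ounce

Current fair forward for the remaining 14 months: F = S·e^((r + u)·T), (r + u) = 0.0646 + 0.0183 = 0.0829
F = 733.77 · e^(0.0829 × 14/12) = 733.77 × 1.101548 = 808.2829
Value of long forward = (F − K)·e^(−rT) = (808.2829 − 845.04) · e^(−0.0646·14/12)
= -36.7571 × 0.927403 = -34.09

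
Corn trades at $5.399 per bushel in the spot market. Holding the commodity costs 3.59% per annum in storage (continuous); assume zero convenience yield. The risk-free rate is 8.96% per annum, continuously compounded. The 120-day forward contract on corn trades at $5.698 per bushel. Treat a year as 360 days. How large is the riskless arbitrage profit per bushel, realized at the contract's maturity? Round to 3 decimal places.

Fair forward: F* = S·e^(carry·T), with carry = (r + u) = 0.0896 + 0.0359 = 0.1255
F* = 5.399 · e^(0.1255 × 120/360) = 5.399 · e^0.041833 = 5.399 × 1.042720 = $5.6296
Market $5.698 > fair $5.6296: forward overpriced → cash-and-carry (buy spot, short the forward).
At maturity, profit = |F_mkt − F*| = |5.698 − 5.6296| = $0.068 per bushel

$0.068 per bushel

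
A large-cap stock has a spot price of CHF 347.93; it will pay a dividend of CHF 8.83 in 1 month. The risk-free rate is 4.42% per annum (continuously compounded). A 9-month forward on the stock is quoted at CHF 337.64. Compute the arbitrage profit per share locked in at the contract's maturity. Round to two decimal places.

PV(dividends) I = 8.83·e^(−0.0442·1/12) = 8.7975
Fair forward F* = (S − I)·e^(rT) = (347.93 − 8.7975)·e^0.033150 = 339.1325 × 1.033706 = 350.5633
Market CHF 337.64 < fair 350.5633: forward underpriced → reverse cash-and-carry (short the stock, invest proceeds at r, pay the dividends, go long the forward).
Profit at T = |F_mkt − F*| = |337.64 − 350.5633| = CHF 12.92 per share

CHF 12.92 per share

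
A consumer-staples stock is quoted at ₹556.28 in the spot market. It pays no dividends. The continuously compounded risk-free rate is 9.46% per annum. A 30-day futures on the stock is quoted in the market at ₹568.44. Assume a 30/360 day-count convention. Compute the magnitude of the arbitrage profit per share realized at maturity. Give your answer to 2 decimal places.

Fair futures: F* = S·e^(carry·T), with carry = r = 0.0946
F* = 556.28 · e^(0.0946 × 30/360) = 556.28 · e^0.007883 = 556.28 × 1.007914 = ₹560.6824
Market ₹568.44 > fair ₹560.6824: forward overpriced → cash-and-carry (buy spot, short the forward).
At maturity, profit = |F_mkt − F*| = |568.44 − 560.6824| = ₹7.76 per share

₹7.76 per share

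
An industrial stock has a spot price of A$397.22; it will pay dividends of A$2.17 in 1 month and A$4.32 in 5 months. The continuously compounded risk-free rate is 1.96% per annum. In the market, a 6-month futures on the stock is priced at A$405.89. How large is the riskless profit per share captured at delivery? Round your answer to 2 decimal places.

A$11.27 per share

PV(dividends) I = 2.17·e^(−0.0196·1/12) + 4.32·e^(−0.0196·5/12) = 6.4513
Fair futures F* = (S − I)·e^(rT) = (397.22 − 6.4513)·e^0.009800 = 390.7687 × 1.009848 = 394.6170
Market A$405.89 > fair 394.6170: forward overpriced → cash-and-carry (borrow at r, buy the stock and collect the dividends, short the forward).
Profit at T = |F_mkt − F*| = |405.89 − 394.6170| = A$11.27 per share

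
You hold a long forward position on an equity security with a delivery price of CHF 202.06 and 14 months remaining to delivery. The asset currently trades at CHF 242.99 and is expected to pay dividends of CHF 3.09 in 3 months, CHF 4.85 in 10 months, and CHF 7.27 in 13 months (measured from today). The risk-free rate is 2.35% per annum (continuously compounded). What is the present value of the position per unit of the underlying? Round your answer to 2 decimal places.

CHF 31.48

PV(remaining dividends) I = 3.09·e^(−0.0235·3/12) + 4.85·e^(−0.0235·10/12) + 7.27·e^(−0.0235·13/12) = 14.9151
Current forward F = (S − I)·e^(rT) = (242.99 − 14.9151)·e^(0.0235·14/12) = 228.0749 × 1.027796 = 234.4145
Value (long) = (F − K)·e^(−rT) = (234.4145 − 202.06) × 0.972956 = 31.4795
Value = CHF 31.48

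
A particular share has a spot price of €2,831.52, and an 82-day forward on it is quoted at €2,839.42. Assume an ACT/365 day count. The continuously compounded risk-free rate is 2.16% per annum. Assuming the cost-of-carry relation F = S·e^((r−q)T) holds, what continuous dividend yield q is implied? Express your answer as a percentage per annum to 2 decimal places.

0.92%

From F = S·e^((r−q)T): (r − q) = ln(F/S)/T
ln(2839.42/2831.52) = ln(1.002790) = 0.002786
(r − q) = 0.002786 / (82/365) = 0.012401
q = r − ln(F/S)/T = 0.0216 − 0.012401 = 0.009199
q = 0.92%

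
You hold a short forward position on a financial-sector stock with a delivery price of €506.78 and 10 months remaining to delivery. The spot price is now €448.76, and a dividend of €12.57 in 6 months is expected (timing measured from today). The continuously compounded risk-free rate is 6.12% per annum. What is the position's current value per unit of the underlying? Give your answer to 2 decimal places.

PV(remaining dividends) I = 12.57·e^(−0.0612·6/12) = 12.1912
Current forward F = (S − I)·e^(rT) = (448.76 − 12.1912)·e^(0.0612·10/12) = 436.5688 × 1.052323 = 459.4114
Value (long) = (F − K)·e^(−rT) = (459.4114 − 506.78) × 0.950279 = -45.0134
Short position value = −(long value) = €45.01

€45.01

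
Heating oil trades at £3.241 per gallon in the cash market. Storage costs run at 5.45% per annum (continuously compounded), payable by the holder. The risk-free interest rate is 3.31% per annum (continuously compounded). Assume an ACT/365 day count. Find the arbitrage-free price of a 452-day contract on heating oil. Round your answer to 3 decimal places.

£3.612 per gallon

Net carry = r + u − y = 0.0331 + 0.0545 − 0.0000 = 0.0876
F = S·e^((r+u−y)T) = 3.241 · e^(0.0876 × 452/365) = 3.241 · e^0.108480
= 3.241 × 1.114583 = £3.612 per gallon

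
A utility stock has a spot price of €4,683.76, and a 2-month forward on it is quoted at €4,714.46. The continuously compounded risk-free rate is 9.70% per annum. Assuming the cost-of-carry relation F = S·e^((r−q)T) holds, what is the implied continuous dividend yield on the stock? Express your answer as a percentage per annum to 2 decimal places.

From F = S·e^((r−q)T): (r − q) = ln(F/S)/T
ln(4714.46/4683.76) = ln(1.006555) = 0.006534
(r − q) = 0.006534 / (2/12) = 0.039204
q = r − ln(F/S)/T = 0.0970 − 0.039204 = 0.057796
q = 5.78%

5.78%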